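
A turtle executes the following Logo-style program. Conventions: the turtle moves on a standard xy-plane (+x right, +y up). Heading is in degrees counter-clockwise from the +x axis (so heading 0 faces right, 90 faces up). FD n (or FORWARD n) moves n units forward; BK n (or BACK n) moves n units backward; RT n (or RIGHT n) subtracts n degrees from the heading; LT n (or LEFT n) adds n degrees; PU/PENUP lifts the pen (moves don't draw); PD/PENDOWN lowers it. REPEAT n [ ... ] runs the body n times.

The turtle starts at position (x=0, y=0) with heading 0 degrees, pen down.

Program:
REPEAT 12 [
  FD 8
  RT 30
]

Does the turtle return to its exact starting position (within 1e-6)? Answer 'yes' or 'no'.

Executing turtle program step by step:
Start: pos=(0,0), heading=0, pen down
REPEAT 12 [
  -- iteration 1/12 --
  FD 8: (0,0) -> (8,0) [heading=0, draw]
  RT 30: heading 0 -> 330
  -- iteration 2/12 --
  FD 8: (8,0) -> (14.928,-4) [heading=330, draw]
  RT 30: heading 330 -> 300
  -- iteration 3/12 --
  FD 8: (14.928,-4) -> (18.928,-10.928) [heading=300, draw]
  RT 30: heading 300 -> 270
  -- iteration 4/12 --
  FD 8: (18.928,-10.928) -> (18.928,-18.928) [heading=270, draw]
  RT 30: heading 270 -> 240
  -- iteration 5/12 --
  FD 8: (18.928,-18.928) -> (14.928,-25.856) [heading=240, draw]
  RT 30: heading 240 -> 210
  -- iteration 6/12 --
  FD 8: (14.928,-25.856) -> (8,-29.856) [heading=210, draw]
  RT 30: heading 210 -> 180
  -- iteration 7/12 --
  FD 8: (8,-29.856) -> (0,-29.856) [heading=180, draw]
  RT 30: heading 180 -> 150
  -- iteration 8/12 --
  FD 8: (0,-29.856) -> (-6.928,-25.856) [heading=150, draw]
  RT 30: heading 150 -> 120
  -- iteration 9/12 --
  FD 8: (-6.928,-25.856) -> (-10.928,-18.928) [heading=120, draw]
  RT 30: heading 120 -> 90
  -- iteration 10/12 --
  FD 8: (-10.928,-18.928) -> (-10.928,-10.928) [heading=90, draw]
  RT 30: heading 90 -> 60
  -- iteration 11/12 --
  FD 8: (-10.928,-10.928) -> (-6.928,-4) [heading=60, draw]
  RT 30: heading 60 -> 30
  -- iteration 12/12 --
  FD 8: (-6.928,-4) -> (0,0) [heading=30, draw]
  RT 30: heading 30 -> 0
]
Final: pos=(0,0), heading=0, 12 segment(s) drawn

Start position: (0, 0)
Final position: (0, 0)
Distance = 0; < 1e-6 -> CLOSED

Answer: yes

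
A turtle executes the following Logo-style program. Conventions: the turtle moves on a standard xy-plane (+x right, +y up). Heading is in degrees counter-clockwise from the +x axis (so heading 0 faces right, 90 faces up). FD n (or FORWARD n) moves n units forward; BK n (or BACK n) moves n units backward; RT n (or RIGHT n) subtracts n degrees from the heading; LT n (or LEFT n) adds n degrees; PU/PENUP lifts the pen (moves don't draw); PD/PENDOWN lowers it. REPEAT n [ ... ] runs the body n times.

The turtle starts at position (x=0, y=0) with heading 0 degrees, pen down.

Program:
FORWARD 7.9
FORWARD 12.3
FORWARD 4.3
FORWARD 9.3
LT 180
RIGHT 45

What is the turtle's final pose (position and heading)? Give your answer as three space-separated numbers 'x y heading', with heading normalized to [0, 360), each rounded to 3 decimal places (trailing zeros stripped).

Answer: 33.8 0 135

Derivation:
Executing turtle program step by step:
Start: pos=(0,0), heading=0, pen down
FD 7.9: (0,0) -> (7.9,0) [heading=0, draw]
FD 12.3: (7.9,0) -> (20.2,0) [heading=0, draw]
FD 4.3: (20.2,0) -> (24.5,0) [heading=0, draw]
FD 9.3: (24.5,0) -> (33.8,0) [heading=0, draw]
LT 180: heading 0 -> 180
RT 45: heading 180 -> 135
Final: pos=(33.8,0), heading=135, 4 segment(s) drawn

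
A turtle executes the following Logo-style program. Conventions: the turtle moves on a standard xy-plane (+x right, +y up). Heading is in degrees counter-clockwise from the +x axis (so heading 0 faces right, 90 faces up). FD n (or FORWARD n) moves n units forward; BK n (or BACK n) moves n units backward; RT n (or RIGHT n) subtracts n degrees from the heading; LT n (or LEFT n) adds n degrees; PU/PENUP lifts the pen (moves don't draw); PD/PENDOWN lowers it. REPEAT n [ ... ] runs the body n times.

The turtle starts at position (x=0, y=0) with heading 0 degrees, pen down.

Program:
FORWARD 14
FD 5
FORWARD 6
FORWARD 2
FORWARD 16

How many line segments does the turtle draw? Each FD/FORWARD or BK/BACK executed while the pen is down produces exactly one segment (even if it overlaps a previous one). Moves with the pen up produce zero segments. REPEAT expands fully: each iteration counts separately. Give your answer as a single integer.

Answer: 5

Derivation:
Executing turtle program step by step:
Start: pos=(0,0), heading=0, pen down
FD 14: (0,0) -> (14,0) [heading=0, draw]
FD 5: (14,0) -> (19,0) [heading=0, draw]
FD 6: (19,0) -> (25,0) [heading=0, draw]
FD 2: (25,0) -> (27,0) [heading=0, draw]
FD 16: (27,0) -> (43,0) [heading=0, draw]
Final: pos=(43,0), heading=0, 5 segment(s) drawn
Segments drawn: 5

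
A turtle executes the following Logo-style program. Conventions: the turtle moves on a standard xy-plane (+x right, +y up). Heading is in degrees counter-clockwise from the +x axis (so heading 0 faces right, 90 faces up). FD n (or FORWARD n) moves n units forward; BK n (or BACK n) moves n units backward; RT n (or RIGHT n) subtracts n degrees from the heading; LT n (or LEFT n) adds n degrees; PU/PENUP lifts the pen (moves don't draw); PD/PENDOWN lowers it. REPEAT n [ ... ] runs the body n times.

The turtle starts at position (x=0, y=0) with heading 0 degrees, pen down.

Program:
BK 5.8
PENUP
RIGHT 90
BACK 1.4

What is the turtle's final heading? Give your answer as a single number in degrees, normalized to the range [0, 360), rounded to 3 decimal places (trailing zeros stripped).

Answer: 270

Derivation:
Executing turtle program step by step:
Start: pos=(0,0), heading=0, pen down
BK 5.8: (0,0) -> (-5.8,0) [heading=0, draw]
PU: pen up
RT 90: heading 0 -> 270
BK 1.4: (-5.8,0) -> (-5.8,1.4) [heading=270, move]
Final: pos=(-5.8,1.4), heading=270, 1 segment(s) drawn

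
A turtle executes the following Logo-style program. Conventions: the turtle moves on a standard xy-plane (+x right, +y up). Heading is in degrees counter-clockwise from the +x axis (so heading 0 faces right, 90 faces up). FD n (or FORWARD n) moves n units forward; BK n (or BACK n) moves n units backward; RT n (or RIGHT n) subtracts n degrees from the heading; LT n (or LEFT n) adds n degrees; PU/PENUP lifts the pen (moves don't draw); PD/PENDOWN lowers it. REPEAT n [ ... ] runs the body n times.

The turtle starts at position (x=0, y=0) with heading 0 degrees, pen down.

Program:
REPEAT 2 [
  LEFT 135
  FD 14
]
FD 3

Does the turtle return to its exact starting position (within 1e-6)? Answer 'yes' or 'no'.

Executing turtle program step by step:
Start: pos=(0,0), heading=0, pen down
REPEAT 2 [
  -- iteration 1/2 --
  LT 135: heading 0 -> 135
  FD 14: (0,0) -> (-9.899,9.899) [heading=135, draw]
  -- iteration 2/2 --
  LT 135: heading 135 -> 270
  FD 14: (-9.899,9.899) -> (-9.899,-4.101) [heading=270, draw]
]
FD 3: (-9.899,-4.101) -> (-9.899,-7.101) [heading=270, draw]
Final: pos=(-9.899,-7.101), heading=270, 3 segment(s) drawn

Start position: (0, 0)
Final position: (-9.899, -7.101)
Distance = 12.183; >= 1e-6 -> NOT closed

Answer: no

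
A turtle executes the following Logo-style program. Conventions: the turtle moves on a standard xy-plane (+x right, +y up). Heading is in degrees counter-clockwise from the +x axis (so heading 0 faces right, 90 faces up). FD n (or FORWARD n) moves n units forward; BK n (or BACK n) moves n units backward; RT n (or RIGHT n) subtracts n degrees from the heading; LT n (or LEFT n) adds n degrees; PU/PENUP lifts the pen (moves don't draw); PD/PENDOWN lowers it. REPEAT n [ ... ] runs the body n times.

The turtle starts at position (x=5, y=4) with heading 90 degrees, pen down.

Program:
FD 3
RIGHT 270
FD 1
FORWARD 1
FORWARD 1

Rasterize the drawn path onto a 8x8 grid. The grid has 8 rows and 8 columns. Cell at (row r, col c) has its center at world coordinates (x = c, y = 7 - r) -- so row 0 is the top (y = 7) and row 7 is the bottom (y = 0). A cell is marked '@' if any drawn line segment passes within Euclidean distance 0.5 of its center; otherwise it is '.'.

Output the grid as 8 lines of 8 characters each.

Segment 0: (5,4) -> (5,7)
Segment 1: (5,7) -> (4,7)
Segment 2: (4,7) -> (3,7)
Segment 3: (3,7) -> (2,7)

Answer: ..@@@@..
.....@..
.....@..
.....@..
........
........
........
........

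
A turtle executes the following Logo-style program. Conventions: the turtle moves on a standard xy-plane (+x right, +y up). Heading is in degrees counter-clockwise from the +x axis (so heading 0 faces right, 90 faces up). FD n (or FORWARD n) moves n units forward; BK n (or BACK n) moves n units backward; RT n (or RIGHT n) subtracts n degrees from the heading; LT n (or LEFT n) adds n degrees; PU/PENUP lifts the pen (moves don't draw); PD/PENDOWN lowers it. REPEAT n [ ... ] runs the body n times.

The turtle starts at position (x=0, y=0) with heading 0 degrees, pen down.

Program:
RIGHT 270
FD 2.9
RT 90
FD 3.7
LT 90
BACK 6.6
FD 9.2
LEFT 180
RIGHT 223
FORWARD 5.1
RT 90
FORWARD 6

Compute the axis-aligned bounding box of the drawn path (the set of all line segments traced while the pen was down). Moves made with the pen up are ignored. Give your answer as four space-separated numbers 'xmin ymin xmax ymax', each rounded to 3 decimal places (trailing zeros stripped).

Answer: 0 -3.7 11.566 9.23

Derivation:
Executing turtle program step by step:
Start: pos=(0,0), heading=0, pen down
RT 270: heading 0 -> 90
FD 2.9: (0,0) -> (0,2.9) [heading=90, draw]
RT 90: heading 90 -> 0
FD 3.7: (0,2.9) -> (3.7,2.9) [heading=0, draw]
LT 90: heading 0 -> 90
BK 6.6: (3.7,2.9) -> (3.7,-3.7) [heading=90, draw]
FD 9.2: (3.7,-3.7) -> (3.7,5.5) [heading=90, draw]
LT 180: heading 90 -> 270
RT 223: heading 270 -> 47
FD 5.1: (3.7,5.5) -> (7.178,9.23) [heading=47, draw]
RT 90: heading 47 -> 317
FD 6: (7.178,9.23) -> (11.566,5.138) [heading=317, draw]
Final: pos=(11.566,5.138), heading=317, 6 segment(s) drawn

Segment endpoints: x in {0, 0, 3.7, 3.7, 3.7, 7.178, 11.566}, y in {-3.7, 0, 2.9, 2.9, 5.138, 5.5, 9.23}
xmin=0, ymin=-3.7, xmax=11.566, ymax=9.23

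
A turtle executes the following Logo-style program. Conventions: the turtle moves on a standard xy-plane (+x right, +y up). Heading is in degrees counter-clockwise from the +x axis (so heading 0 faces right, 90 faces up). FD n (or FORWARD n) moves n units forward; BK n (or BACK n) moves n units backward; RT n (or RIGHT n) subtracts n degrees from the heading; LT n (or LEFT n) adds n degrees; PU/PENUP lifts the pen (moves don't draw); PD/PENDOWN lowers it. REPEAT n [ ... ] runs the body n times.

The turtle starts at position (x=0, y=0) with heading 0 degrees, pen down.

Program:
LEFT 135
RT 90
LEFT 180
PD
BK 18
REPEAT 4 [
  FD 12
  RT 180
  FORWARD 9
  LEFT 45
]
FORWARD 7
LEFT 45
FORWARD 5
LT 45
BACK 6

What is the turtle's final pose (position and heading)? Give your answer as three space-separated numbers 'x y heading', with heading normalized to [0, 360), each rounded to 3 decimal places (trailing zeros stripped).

Executing turtle program step by step:
Start: pos=(0,0), heading=0, pen down
LT 135: heading 0 -> 135
RT 90: heading 135 -> 45
LT 180: heading 45 -> 225
PD: pen down
BK 18: (0,0) -> (12.728,12.728) [heading=225, draw]
REPEAT 4 [
  -- iteration 1/4 --
  FD 12: (12.728,12.728) -> (4.243,4.243) [heading=225, draw]
  RT 180: heading 225 -> 45
  FD 9: (4.243,4.243) -> (10.607,10.607) [heading=45, draw]
  LT 45: heading 45 -> 90
  -- iteration 2/4 --
  FD 12: (10.607,10.607) -> (10.607,22.607) [heading=90, draw]
  RT 180: heading 90 -> 270
  FD 9: (10.607,22.607) -> (10.607,13.607) [heading=270, draw]
  LT 45: heading 270 -> 315
  -- iteration 3/4 --
  FD 12: (10.607,13.607) -> (19.092,5.121) [heading=315, draw]
  RT 180: heading 315 -> 135
  FD 9: (19.092,5.121) -> (12.728,11.485) [heading=135, draw]
  LT 45: heading 135 -> 180
  -- iteration 4/4 --
  FD 12: (12.728,11.485) -> (0.728,11.485) [heading=180, draw]
  RT 180: heading 180 -> 0
  FD 9: (0.728,11.485) -> (9.728,11.485) [heading=0, draw]
  LT 45: heading 0 -> 45
]
FD 7: (9.728,11.485) -> (14.678,16.435) [heading=45, draw]
LT 45: heading 45 -> 90
FD 5: (14.678,16.435) -> (14.678,21.435) [heading=90, draw]
LT 45: heading 90 -> 135
BK 6: (14.678,21.435) -> (18.92,17.192) [heading=135, draw]
Final: pos=(18.92,17.192), heading=135, 12 segment(s) drawn

Answer: 18.92 17.192 135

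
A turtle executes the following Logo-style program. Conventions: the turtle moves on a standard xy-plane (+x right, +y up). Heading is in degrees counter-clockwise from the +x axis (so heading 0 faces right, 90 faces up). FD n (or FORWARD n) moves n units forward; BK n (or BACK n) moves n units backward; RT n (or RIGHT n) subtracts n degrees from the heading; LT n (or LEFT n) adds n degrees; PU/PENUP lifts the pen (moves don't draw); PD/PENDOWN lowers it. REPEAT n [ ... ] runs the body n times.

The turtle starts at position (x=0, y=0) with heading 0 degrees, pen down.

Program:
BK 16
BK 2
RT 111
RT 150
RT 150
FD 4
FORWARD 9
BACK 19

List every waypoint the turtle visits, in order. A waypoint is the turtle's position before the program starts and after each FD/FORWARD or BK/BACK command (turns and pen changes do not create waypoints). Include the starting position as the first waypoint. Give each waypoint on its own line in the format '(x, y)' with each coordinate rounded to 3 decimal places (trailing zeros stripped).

Answer: (0, 0)
(-16, 0)
(-18, 0)
(-15.483, -3.109)
(-9.819, -10.103)
(-21.776, 4.663)

Derivation:
Executing turtle program step by step:
Start: pos=(0,0), heading=0, pen down
BK 16: (0,0) -> (-16,0) [heading=0, draw]
BK 2: (-16,0) -> (-18,0) [heading=0, draw]
RT 111: heading 0 -> 249
RT 150: heading 249 -> 99
RT 150: heading 99 -> 309
FD 4: (-18,0) -> (-15.483,-3.109) [heading=309, draw]
FD 9: (-15.483,-3.109) -> (-9.819,-10.103) [heading=309, draw]
BK 19: (-9.819,-10.103) -> (-21.776,4.663) [heading=309, draw]
Final: pos=(-21.776,4.663), heading=309, 5 segment(s) drawn
Waypoints (6 total):
(0, 0)
(-16, 0)
(-18, 0)
(-15.483, -3.109)
(-9.819, -10.103)
(-21.776, 4.663)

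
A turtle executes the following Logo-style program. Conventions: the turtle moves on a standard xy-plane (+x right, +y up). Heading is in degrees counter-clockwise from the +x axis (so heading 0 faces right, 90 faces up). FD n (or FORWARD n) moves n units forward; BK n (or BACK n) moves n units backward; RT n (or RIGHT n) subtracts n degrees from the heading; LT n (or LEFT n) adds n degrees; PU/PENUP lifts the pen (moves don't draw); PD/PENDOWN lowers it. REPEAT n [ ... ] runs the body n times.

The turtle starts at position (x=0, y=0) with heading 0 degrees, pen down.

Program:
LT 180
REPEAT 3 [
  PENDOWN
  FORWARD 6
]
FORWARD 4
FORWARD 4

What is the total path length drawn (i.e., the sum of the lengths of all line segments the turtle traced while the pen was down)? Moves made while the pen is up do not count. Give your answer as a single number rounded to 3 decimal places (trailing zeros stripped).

Answer: 26

Derivation:
Executing turtle program step by step:
Start: pos=(0,0), heading=0, pen down
LT 180: heading 0 -> 180
REPEAT 3 [
  -- iteration 1/3 --
  PD: pen down
  FD 6: (0,0) -> (-6,0) [heading=180, draw]
  -- iteration 2/3 --
  PD: pen down
  FD 6: (-6,0) -> (-12,0) [heading=180, draw]
  -- iteration 3/3 --
  PD: pen down
  FD 6: (-12,0) -> (-18,0) [heading=180, draw]
]
FD 4: (-18,0) -> (-22,0) [heading=180, draw]
FD 4: (-22,0) -> (-26,0) [heading=180, draw]
Final: pos=(-26,0), heading=180, 5 segment(s) drawn

Segment lengths:
  seg 1: (0,0) -> (-6,0), length = 6
  seg 2: (-6,0) -> (-12,0), length = 6
  seg 3: (-12,0) -> (-18,0), length = 6
  seg 4: (-18,0) -> (-22,0), length = 4
  seg 5: (-22,0) -> (-26,0), length = 4
Total = 26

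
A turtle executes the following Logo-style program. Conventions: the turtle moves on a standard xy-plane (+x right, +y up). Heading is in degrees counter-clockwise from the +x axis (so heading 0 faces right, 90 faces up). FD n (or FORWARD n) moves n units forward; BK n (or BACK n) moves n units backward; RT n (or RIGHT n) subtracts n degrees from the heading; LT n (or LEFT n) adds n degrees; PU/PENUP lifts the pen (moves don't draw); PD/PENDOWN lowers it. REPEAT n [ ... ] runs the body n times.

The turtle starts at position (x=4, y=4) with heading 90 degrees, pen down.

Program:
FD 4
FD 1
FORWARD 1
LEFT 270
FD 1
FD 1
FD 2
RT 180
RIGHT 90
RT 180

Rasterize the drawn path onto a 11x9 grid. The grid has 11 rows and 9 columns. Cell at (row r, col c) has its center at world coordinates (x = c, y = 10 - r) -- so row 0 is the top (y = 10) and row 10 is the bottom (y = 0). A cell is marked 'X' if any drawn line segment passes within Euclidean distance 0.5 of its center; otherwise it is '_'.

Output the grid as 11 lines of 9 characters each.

Segment 0: (4,4) -> (4,8)
Segment 1: (4,8) -> (4,9)
Segment 2: (4,9) -> (4,10)
Segment 3: (4,10) -> (5,10)
Segment 4: (5,10) -> (6,10)
Segment 5: (6,10) -> (8,10)

Answer: ____XXXXX
____X____
____X____
____X____
____X____
____X____
____X____
_________
_________
_________
_________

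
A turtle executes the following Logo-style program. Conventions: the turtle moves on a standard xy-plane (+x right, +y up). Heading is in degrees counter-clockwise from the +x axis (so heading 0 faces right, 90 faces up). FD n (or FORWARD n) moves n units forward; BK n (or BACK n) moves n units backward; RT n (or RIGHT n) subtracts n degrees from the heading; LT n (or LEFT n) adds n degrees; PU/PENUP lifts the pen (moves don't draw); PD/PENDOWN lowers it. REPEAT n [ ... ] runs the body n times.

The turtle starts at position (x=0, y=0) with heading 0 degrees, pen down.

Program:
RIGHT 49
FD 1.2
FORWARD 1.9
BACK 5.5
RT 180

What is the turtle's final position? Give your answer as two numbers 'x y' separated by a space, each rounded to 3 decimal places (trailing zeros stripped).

Answer: -1.575 1.811

Derivation:
Executing turtle program step by step:
Start: pos=(0,0), heading=0, pen down
RT 49: heading 0 -> 311
FD 1.2: (0,0) -> (0.787,-0.906) [heading=311, draw]
FD 1.9: (0.787,-0.906) -> (2.034,-2.34) [heading=311, draw]
BK 5.5: (2.034,-2.34) -> (-1.575,1.811) [heading=311, draw]
RT 180: heading 311 -> 131
Final: pos=(-1.575,1.811), heading=131, 3 segment(s) drawn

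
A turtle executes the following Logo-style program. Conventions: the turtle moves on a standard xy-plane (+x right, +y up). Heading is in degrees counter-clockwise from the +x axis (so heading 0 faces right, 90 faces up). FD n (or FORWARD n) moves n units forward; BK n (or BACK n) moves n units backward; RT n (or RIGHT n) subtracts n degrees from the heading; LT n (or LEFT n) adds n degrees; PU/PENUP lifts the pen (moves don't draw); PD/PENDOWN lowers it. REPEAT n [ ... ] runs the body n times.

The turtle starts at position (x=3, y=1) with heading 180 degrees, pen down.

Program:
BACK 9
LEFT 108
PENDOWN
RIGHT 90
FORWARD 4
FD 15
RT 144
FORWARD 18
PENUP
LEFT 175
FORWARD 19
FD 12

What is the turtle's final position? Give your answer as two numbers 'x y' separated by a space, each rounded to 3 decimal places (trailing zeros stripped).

Executing turtle program step by step:
Start: pos=(3,1), heading=180, pen down
BK 9: (3,1) -> (12,1) [heading=180, draw]
LT 108: heading 180 -> 288
PD: pen down
RT 90: heading 288 -> 198
FD 4: (12,1) -> (8.196,-0.236) [heading=198, draw]
FD 15: (8.196,-0.236) -> (-6.07,-4.871) [heading=198, draw]
RT 144: heading 198 -> 54
FD 18: (-6.07,-4.871) -> (4.51,9.691) [heading=54, draw]
PU: pen up
LT 175: heading 54 -> 229
FD 19: (4.51,9.691) -> (-7.955,-4.648) [heading=229, move]
FD 12: (-7.955,-4.648) -> (-15.828,-13.705) [heading=229, move]
Final: pos=(-15.828,-13.705), heading=229, 4 segment(s) drawn

Answer: -15.828 -13.705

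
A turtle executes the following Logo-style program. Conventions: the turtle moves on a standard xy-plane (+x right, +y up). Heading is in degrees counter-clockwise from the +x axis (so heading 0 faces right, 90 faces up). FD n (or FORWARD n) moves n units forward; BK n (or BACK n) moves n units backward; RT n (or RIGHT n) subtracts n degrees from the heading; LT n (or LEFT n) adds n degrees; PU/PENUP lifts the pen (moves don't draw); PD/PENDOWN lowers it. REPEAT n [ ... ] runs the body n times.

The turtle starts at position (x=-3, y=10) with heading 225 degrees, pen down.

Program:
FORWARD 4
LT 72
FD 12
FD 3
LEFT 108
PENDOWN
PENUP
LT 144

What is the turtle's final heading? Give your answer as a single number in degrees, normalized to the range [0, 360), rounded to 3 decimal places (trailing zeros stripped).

Answer: 189

Derivation:
Executing turtle program step by step:
Start: pos=(-3,10), heading=225, pen down
FD 4: (-3,10) -> (-5.828,7.172) [heading=225, draw]
LT 72: heading 225 -> 297
FD 12: (-5.828,7.172) -> (-0.381,-3.521) [heading=297, draw]
FD 3: (-0.381,-3.521) -> (0.981,-6.194) [heading=297, draw]
LT 108: heading 297 -> 45
PD: pen down
PU: pen up
LT 144: heading 45 -> 189
Final: pos=(0.981,-6.194), heading=189, 3 segment(s) drawn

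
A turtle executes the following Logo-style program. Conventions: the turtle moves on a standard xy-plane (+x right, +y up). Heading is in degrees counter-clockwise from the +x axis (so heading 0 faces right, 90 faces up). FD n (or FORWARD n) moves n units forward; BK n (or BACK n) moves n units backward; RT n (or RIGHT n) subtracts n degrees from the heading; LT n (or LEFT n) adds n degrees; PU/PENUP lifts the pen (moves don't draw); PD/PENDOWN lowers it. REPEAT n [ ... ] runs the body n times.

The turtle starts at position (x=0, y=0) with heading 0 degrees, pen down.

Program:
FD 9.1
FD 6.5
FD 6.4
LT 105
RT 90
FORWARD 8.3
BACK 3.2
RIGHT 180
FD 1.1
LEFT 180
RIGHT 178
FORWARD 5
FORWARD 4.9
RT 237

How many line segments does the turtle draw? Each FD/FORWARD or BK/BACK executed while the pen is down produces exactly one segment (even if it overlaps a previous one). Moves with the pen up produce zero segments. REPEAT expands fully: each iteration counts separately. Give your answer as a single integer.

Executing turtle program step by step:
Start: pos=(0,0), heading=0, pen down
FD 9.1: (0,0) -> (9.1,0) [heading=0, draw]
FD 6.5: (9.1,0) -> (15.6,0) [heading=0, draw]
FD 6.4: (15.6,0) -> (22,0) [heading=0, draw]
LT 105: heading 0 -> 105
RT 90: heading 105 -> 15
FD 8.3: (22,0) -> (30.017,2.148) [heading=15, draw]
BK 3.2: (30.017,2.148) -> (26.926,1.32) [heading=15, draw]
RT 180: heading 15 -> 195
FD 1.1: (26.926,1.32) -> (25.864,1.035) [heading=195, draw]
LT 180: heading 195 -> 15
RT 178: heading 15 -> 197
FD 5: (25.864,1.035) -> (21.082,-0.427) [heading=197, draw]
FD 4.9: (21.082,-0.427) -> (16.396,-1.859) [heading=197, draw]
RT 237: heading 197 -> 320
Final: pos=(16.396,-1.859), heading=320, 8 segment(s) drawn
Segments drawn: 8

Answer: 8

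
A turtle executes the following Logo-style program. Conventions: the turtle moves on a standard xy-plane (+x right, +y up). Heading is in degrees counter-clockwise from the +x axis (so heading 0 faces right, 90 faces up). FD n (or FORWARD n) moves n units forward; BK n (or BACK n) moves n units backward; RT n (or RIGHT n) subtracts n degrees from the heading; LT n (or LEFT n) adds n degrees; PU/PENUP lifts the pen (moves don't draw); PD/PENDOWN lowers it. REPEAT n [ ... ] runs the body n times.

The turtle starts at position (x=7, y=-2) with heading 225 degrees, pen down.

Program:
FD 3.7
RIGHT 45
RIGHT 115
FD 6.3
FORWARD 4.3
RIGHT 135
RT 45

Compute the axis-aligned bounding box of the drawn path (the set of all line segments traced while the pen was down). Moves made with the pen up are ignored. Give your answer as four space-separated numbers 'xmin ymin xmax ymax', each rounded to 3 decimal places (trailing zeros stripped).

Answer: 4.384 -4.616 8.863 4.991

Derivation:
Executing turtle program step by step:
Start: pos=(7,-2), heading=225, pen down
FD 3.7: (7,-2) -> (4.384,-4.616) [heading=225, draw]
RT 45: heading 225 -> 180
RT 115: heading 180 -> 65
FD 6.3: (4.384,-4.616) -> (7.046,1.093) [heading=65, draw]
FD 4.3: (7.046,1.093) -> (8.863,4.991) [heading=65, draw]
RT 135: heading 65 -> 290
RT 45: heading 290 -> 245
Final: pos=(8.863,4.991), heading=245, 3 segment(s) drawn

Segment endpoints: x in {4.384, 7, 7.046, 8.863}, y in {-4.616, -2, 1.093, 4.991}
xmin=4.384, ymin=-4.616, xmax=8.863, ymax=4.991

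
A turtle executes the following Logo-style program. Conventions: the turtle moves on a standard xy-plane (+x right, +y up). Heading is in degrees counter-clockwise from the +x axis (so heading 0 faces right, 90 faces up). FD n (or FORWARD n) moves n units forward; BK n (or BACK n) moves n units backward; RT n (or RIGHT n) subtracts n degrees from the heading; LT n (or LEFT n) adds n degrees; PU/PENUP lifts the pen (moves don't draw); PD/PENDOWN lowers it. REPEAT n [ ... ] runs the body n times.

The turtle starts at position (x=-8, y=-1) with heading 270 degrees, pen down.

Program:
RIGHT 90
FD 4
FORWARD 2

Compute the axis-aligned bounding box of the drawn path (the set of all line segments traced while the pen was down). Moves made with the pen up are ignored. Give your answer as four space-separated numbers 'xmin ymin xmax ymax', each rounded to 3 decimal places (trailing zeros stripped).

Executing turtle program step by step:
Start: pos=(-8,-1), heading=270, pen down
RT 90: heading 270 -> 180
FD 4: (-8,-1) -> (-12,-1) [heading=180, draw]
FD 2: (-12,-1) -> (-14,-1) [heading=180, draw]
Final: pos=(-14,-1), heading=180, 2 segment(s) drawn

Segment endpoints: x in {-14, -12, -8}, y in {-1, -1, -1}
xmin=-14, ymin=-1, xmax=-8, ymax=-1

Answer: -14 -1 -8 -1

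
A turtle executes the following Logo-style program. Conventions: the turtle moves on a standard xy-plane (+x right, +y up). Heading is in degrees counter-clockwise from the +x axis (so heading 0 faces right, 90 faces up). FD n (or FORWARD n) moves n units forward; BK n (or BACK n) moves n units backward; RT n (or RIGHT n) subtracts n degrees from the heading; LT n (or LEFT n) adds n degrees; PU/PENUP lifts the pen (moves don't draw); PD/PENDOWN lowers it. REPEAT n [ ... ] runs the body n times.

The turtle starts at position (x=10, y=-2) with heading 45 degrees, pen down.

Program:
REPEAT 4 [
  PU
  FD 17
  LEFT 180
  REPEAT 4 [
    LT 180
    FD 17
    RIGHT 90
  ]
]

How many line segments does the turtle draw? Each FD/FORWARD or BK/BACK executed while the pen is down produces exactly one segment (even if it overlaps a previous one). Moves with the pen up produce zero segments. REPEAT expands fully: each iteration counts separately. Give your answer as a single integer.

Executing turtle program step by step:
Start: pos=(10,-2), heading=45, pen down
REPEAT 4 [
  -- iteration 1/4 --
  PU: pen up
  FD 17: (10,-2) -> (22.021,10.021) [heading=45, move]
  LT 180: heading 45 -> 225
  REPEAT 4 [
    -- iteration 1/4 --
    LT 180: heading 225 -> 45
    FD 17: (22.021,10.021) -> (34.042,22.042) [heading=45, move]
    RT 90: heading 45 -> 315
    -- iteration 2/4 --
    LT 180: heading 315 -> 135
    FD 17: (34.042,22.042) -> (22.021,34.062) [heading=135, move]
    RT 90: heading 135 -> 45
    -- iteration 3/4 --
    LT 180: heading 45 -> 225
    FD 17: (22.021,34.062) -> (10,22.042) [heading=225, move]
    RT 90: heading 225 -> 135
    -- iteration 4/4 --
    LT 180: heading 135 -> 315
    FD 17: (10,22.042) -> (22.021,10.021) [heading=315, move]
    RT 90: heading 315 -> 225
  ]
  -- iteration 2/4 --
  PU: pen up
  FD 17: (22.021,10.021) -> (10,-2) [heading=225, move]
  LT 180: heading 225 -> 45
  REPEAT 4 [
    -- iteration 1/4 --
    LT 180: heading 45 -> 225
    FD 17: (10,-2) -> (-2.021,-14.021) [heading=225, move]
    RT 90: heading 225 -> 135
    -- iteration 2/4 --
    LT 180: heading 135 -> 315
    FD 17: (-2.021,-14.021) -> (10,-26.042) [heading=315, move]
    RT 90: heading 315 -> 225
    -- iteration 3/4 --
    LT 180: heading 225 -> 45
    FD 17: (10,-26.042) -> (22.021,-14.021) [heading=45, move]
    RT 90: heading 45 -> 315
    -- iteration 4/4 --
    LT 180: heading 315 -> 135
    FD 17: (22.021,-14.021) -> (10,-2) [heading=135, move]
    RT 90: heading 135 -> 45
  ]
  -- iteration 3/4 --
  PU: pen up
  FD 17: (10,-2) -> (22.021,10.021) [heading=45, move]
  LT 180: heading 45 -> 225
  REPEAT 4 [
    -- iteration 1/4 --
    LT 180: heading 225 -> 45
    FD 17: (22.021,10.021) -> (34.042,22.042) [heading=45, move]
    RT 90: heading 45 -> 315
    -- iteration 2/4 --
    LT 180: heading 315 -> 135
    FD 17: (34.042,22.042) -> (22.021,34.062) [heading=135, move]
    RT 90: heading 135 -> 45
    -- iteration 3/4 --
    LT 180: heading 45 -> 225
    FD 17: (22.021,34.062) -> (10,22.042) [heading=225, move]
    RT 90: heading 225 -> 135
    -- iteration 4/4 --
    LT 180: heading 135 -> 315
    FD 17: (10,22.042) -> (22.021,10.021) [heading=315, move]
    RT 90: heading 315 -> 225
  ]
  -- iteration 4/4 --
  PU: pen up
  FD 17: (22.021,10.021) -> (10,-2) [heading=225, move]
  LT 180: heading 225 -> 45
  REPEAT 4 [
    -- iteration 1/4 --
    LT 180: heading 45 -> 225
    FD 17: (10,-2) -> (-2.021,-14.021) [heading=225, move]
    RT 90: heading 225 -> 135
    -- iteration 2/4 --
    LT 180: heading 135 -> 315
    FD 17: (-2.021,-14.021) -> (10,-26.042) [heading=315, move]
    RT 90: heading 315 -> 225
    -- iteration 3/4 --
    LT 180: heading 225 -> 45
    FD 17: (10,-26.042) -> (22.021,-14.021) [heading=45, move]
    RT 90: heading 45 -> 315
    -- iteration 4/4 --
    LT 180: heading 315 -> 135
    FD 17: (22.021,-14.021) -> (10,-2) [heading=135, move]
    RT 90: heading 135 -> 45
  ]
]
Final: pos=(10,-2), heading=45, 0 segment(s) drawn
Segments drawn: 0

Answer: 0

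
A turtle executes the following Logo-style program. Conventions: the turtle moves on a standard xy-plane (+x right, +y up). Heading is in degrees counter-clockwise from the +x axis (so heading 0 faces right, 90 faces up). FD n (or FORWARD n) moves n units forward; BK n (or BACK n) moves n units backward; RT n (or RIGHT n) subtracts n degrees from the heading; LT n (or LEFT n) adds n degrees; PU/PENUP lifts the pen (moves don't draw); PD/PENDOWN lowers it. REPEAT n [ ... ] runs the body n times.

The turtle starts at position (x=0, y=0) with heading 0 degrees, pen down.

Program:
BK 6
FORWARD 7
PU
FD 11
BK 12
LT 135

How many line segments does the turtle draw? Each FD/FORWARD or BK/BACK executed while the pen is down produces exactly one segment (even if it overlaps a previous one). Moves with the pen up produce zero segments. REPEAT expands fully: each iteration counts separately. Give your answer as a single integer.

Executing turtle program step by step:
Start: pos=(0,0), heading=0, pen down
BK 6: (0,0) -> (-6,0) [heading=0, draw]
FD 7: (-6,0) -> (1,0) [heading=0, draw]
PU: pen up
FD 11: (1,0) -> (12,0) [heading=0, move]
BK 12: (12,0) -> (0,0) [heading=0, move]
LT 135: heading 0 -> 135
Final: pos=(0,0), heading=135, 2 segment(s) drawn
Segments drawn: 2

Answer: 2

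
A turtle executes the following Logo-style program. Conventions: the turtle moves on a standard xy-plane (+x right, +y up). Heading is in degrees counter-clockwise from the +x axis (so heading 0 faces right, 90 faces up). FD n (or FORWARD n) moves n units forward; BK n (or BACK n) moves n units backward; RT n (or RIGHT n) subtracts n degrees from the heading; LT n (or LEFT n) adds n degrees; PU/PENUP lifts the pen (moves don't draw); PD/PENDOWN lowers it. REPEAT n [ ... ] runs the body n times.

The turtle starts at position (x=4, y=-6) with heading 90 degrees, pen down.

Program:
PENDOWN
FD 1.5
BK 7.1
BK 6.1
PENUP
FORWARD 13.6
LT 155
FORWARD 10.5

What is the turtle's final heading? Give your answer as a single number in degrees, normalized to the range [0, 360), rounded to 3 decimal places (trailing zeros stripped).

Answer: 245

Derivation:
Executing turtle program step by step:
Start: pos=(4,-6), heading=90, pen down
PD: pen down
FD 1.5: (4,-6) -> (4,-4.5) [heading=90, draw]
BK 7.1: (4,-4.5) -> (4,-11.6) [heading=90, draw]
BK 6.1: (4,-11.6) -> (4,-17.7) [heading=90, draw]
PU: pen up
FD 13.6: (4,-17.7) -> (4,-4.1) [heading=90, move]
LT 155: heading 90 -> 245
FD 10.5: (4,-4.1) -> (-0.437,-13.616) [heading=245, move]
Final: pos=(-0.437,-13.616), heading=245, 3 segment(s) drawn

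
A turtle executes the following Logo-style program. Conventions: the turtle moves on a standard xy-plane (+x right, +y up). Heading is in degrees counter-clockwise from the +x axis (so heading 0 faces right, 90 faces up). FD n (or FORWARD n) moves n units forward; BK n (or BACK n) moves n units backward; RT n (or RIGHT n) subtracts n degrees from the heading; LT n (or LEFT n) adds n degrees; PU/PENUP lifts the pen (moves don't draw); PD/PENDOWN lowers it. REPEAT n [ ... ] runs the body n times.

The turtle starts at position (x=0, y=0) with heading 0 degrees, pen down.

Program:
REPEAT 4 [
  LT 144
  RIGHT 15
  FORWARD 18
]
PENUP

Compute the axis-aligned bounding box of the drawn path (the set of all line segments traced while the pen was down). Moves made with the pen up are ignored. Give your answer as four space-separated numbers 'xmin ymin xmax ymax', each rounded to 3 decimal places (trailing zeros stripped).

Executing turtle program step by step:
Start: pos=(0,0), heading=0, pen down
REPEAT 4 [
  -- iteration 1/4 --
  LT 144: heading 0 -> 144
  RT 15: heading 144 -> 129
  FD 18: (0,0) -> (-11.328,13.989) [heading=129, draw]
  -- iteration 2/4 --
  LT 144: heading 129 -> 273
  RT 15: heading 273 -> 258
  FD 18: (-11.328,13.989) -> (-15.07,-3.618) [heading=258, draw]
  -- iteration 3/4 --
  LT 144: heading 258 -> 42
  RT 15: heading 42 -> 27
  FD 18: (-15.07,-3.618) -> (0.968,4.554) [heading=27, draw]
  -- iteration 4/4 --
  LT 144: heading 27 -> 171
  RT 15: heading 171 -> 156
  FD 18: (0.968,4.554) -> (-15.476,11.875) [heading=156, draw]
]
PU: pen up
Final: pos=(-15.476,11.875), heading=156, 4 segment(s) drawn

Segment endpoints: x in {-15.476, -15.07, -11.328, 0, 0.968}, y in {-3.618, 0, 4.554, 11.875, 13.989}
xmin=-15.476, ymin=-3.618, xmax=0.968, ymax=13.989

Answer: -15.476 -3.618 0.968 13.989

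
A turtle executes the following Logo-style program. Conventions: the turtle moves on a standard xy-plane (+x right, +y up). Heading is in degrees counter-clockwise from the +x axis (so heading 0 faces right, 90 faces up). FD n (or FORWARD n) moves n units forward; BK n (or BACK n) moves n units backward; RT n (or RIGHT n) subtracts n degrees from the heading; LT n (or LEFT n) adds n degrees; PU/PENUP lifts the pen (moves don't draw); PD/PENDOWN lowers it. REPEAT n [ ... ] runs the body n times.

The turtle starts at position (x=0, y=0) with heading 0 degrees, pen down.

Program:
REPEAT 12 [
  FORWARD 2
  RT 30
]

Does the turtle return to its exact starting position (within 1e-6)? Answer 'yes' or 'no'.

Executing turtle program step by step:
Start: pos=(0,0), heading=0, pen down
REPEAT 12 [
  -- iteration 1/12 --
  FD 2: (0,0) -> (2,0) [heading=0, draw]
  RT 30: heading 0 -> 330
  -- iteration 2/12 --
  FD 2: (2,0) -> (3.732,-1) [heading=330, draw]
  RT 30: heading 330 -> 300
  -- iteration 3/12 --
  FD 2: (3.732,-1) -> (4.732,-2.732) [heading=300, draw]
  RT 30: heading 300 -> 270
  -- iteration 4/12 --
  FD 2: (4.732,-2.732) -> (4.732,-4.732) [heading=270, draw]
  RT 30: heading 270 -> 240
  -- iteration 5/12 --
  FD 2: (4.732,-4.732) -> (3.732,-6.464) [heading=240, draw]
  RT 30: heading 240 -> 210
  -- iteration 6/12 --
  FD 2: (3.732,-6.464) -> (2,-7.464) [heading=210, draw]
  RT 30: heading 210 -> 180
  -- iteration 7/12 --
  FD 2: (2,-7.464) -> (0,-7.464) [heading=180, draw]
  RT 30: heading 180 -> 150
  -- iteration 8/12 --
  FD 2: (0,-7.464) -> (-1.732,-6.464) [heading=150, draw]
  RT 30: heading 150 -> 120
  -- iteration 9/12 --
  FD 2: (-1.732,-6.464) -> (-2.732,-4.732) [heading=120, draw]
  RT 30: heading 120 -> 90
  -- iteration 10/12 --
  FD 2: (-2.732,-4.732) -> (-2.732,-2.732) [heading=90, draw]
  RT 30: heading 90 -> 60
  -- iteration 11/12 --
  FD 2: (-2.732,-2.732) -> (-1.732,-1) [heading=60, draw]
  RT 30: heading 60 -> 30
  -- iteration 12/12 --
  FD 2: (-1.732,-1) -> (0,0) [heading=30, draw]
  RT 30: heading 30 -> 0
]
Final: pos=(0,0), heading=0, 12 segment(s) drawn

Start position: (0, 0)
Final position: (0, 0)
Distance = 0; < 1e-6 -> CLOSED

Answer: yes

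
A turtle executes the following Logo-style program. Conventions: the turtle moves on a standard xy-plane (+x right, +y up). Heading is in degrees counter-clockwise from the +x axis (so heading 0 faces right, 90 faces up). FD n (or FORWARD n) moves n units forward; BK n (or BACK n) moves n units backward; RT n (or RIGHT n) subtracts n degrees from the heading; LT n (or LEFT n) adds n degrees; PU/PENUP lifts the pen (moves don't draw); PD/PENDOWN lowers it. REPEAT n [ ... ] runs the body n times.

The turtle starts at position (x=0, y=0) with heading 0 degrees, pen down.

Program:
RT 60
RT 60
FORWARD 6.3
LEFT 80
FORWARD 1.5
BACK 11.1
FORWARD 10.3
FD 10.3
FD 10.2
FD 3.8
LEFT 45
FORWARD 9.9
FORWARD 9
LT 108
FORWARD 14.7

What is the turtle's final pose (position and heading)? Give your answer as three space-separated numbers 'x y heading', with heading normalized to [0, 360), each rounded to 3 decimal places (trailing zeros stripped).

Executing turtle program step by step:
Start: pos=(0,0), heading=0, pen down
RT 60: heading 0 -> 300
RT 60: heading 300 -> 240
FD 6.3: (0,0) -> (-3.15,-5.456) [heading=240, draw]
LT 80: heading 240 -> 320
FD 1.5: (-3.15,-5.456) -> (-2.001,-6.42) [heading=320, draw]
BK 11.1: (-2.001,-6.42) -> (-10.504,0.715) [heading=320, draw]
FD 10.3: (-10.504,0.715) -> (-2.614,-5.906) [heading=320, draw]
FD 10.3: (-2.614,-5.906) -> (5.276,-12.527) [heading=320, draw]
FD 10.2: (5.276,-12.527) -> (13.09,-19.083) [heading=320, draw]
FD 3.8: (13.09,-19.083) -> (16.001,-21.526) [heading=320, draw]
LT 45: heading 320 -> 5
FD 9.9: (16.001,-21.526) -> (25.863,-20.663) [heading=5, draw]
FD 9: (25.863,-20.663) -> (34.829,-19.878) [heading=5, draw]
LT 108: heading 5 -> 113
FD 14.7: (34.829,-19.878) -> (29.085,-6.347) [heading=113, draw]
Final: pos=(29.085,-6.347), heading=113, 10 segment(s) drawn

Answer: 29.085 -6.347 113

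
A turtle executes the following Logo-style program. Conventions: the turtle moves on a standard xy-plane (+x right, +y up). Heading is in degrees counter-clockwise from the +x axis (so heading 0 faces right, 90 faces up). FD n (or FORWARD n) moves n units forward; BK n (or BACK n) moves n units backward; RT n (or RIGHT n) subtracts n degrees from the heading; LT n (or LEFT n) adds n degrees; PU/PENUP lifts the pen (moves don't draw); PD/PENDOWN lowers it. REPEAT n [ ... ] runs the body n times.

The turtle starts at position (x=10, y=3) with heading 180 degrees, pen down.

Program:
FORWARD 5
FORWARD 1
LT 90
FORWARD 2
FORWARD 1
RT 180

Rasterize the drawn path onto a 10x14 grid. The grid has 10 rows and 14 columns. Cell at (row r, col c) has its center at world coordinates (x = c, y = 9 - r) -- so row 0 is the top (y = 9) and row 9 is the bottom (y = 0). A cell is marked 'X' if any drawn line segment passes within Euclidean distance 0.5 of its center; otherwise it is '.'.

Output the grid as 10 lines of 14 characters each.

Answer: ..............
..............
..............
..............
..............
..............
....XXXXXXX...
....X.........
....X.........
....X.........

Derivation:
Segment 0: (10,3) -> (5,3)
Segment 1: (5,3) -> (4,3)
Segment 2: (4,3) -> (4,1)
Segment 3: (4,1) -> (4,0)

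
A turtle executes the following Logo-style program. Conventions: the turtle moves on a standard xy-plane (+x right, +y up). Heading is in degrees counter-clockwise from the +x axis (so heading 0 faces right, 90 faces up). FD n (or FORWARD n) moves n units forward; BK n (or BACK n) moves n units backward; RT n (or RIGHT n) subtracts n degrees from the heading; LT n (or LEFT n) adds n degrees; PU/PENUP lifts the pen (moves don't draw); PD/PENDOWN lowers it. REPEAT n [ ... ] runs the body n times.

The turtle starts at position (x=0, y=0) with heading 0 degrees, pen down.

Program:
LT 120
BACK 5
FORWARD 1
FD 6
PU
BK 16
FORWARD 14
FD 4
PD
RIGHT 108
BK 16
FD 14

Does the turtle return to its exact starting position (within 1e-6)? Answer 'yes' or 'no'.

Executing turtle program step by step:
Start: pos=(0,0), heading=0, pen down
LT 120: heading 0 -> 120
BK 5: (0,0) -> (2.5,-4.33) [heading=120, draw]
FD 1: (2.5,-4.33) -> (2,-3.464) [heading=120, draw]
FD 6: (2,-3.464) -> (-1,1.732) [heading=120, draw]
PU: pen up
BK 16: (-1,1.732) -> (7,-12.124) [heading=120, move]
FD 14: (7,-12.124) -> (0,0) [heading=120, move]
FD 4: (0,0) -> (-2,3.464) [heading=120, move]
PD: pen down
RT 108: heading 120 -> 12
BK 16: (-2,3.464) -> (-17.65,0.138) [heading=12, draw]
FD 14: (-17.65,0.138) -> (-3.956,3.048) [heading=12, draw]
Final: pos=(-3.956,3.048), heading=12, 5 segment(s) drawn

Start position: (0, 0)
Final position: (-3.956, 3.048)
Distance = 4.994; >= 1e-6 -> NOT closed

Answer: no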